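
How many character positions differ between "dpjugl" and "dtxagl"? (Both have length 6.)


String 1: 'dpjugl'
String 2: 'dtxagl'
Compare each position: pos 0: 'd'=='d', pos 1: 'p'!='t', pos 2: 'j'!='x', pos 3: 'u'!='a', pos 4: 'g'=='g', pos 5: 'l'=='l'
Differing positions: 3
Hamming distance: 3


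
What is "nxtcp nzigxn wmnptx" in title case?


Input string: 'nxtcp nzigxn wmnptx'
Operation: capitalize first letter of each word
Word transformations: 'nxtcp'->'Nxtcp', 'nzigxn'->'Nzigxn', 'wmnptx'->'Wmnptx'
Result: Nxtcp Nzigxn Wmnptx


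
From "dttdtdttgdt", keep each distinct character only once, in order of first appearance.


Input: 'dttdtdttgdt'
Operation: keep first occurrence of each character
Scan: s[0]='d' new -> keep; s[1]='t' new -> keep; s[2]='t' seen -> skip; s[3]='d' seen -> skip; s[4]='t' seen -> skip; s[5]='d' seen -> skip; s[6]='t' seen -> skip; s[7]='t' seen -> skip; s[8]='g' new -> keep; s[9]='d' seen -> skip; s[10]='t' seen -> skip
Result: dtg


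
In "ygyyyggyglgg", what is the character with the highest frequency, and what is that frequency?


Input: 'ygyyyggyglgg'
Operation: tally each character
Counts: 'g':6, 'l':1, 'y':5
Maximum: 'g' appears 6 times


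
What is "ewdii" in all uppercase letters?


Input string: 'ewdii'
Operation: convert each letter to uppercase
Mapping: 'e'->'E', 'w'->'W', 'd'->'D', 'i'->'I', 'i'->'I'
Result: EWDII


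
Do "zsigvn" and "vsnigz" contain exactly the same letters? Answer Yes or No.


String 1: 'zsigvn' -> sorted: 'ginsvz'
String 2: 'vsnigz' -> sorted: 'ginsvz'
Compare sorted forms: 'ginsvz' == 'ginsvz'
Anagram: Yes


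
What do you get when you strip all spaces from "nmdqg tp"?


Input string: 'nmdqg tp'
Operation: remove all spaces
Words: 'nmdqg', 'tp'
Join without spaces: nmdqgtp


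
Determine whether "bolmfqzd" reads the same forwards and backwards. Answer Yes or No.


Input string: 'bolmfqzd'
Reversed: 'dzqfmlob'
Compare pairs: s[0]='b' vs s[7]='d' (mismatch), s[1]='o' vs s[6]='z' (mismatch), s[2]='l' vs s[5]='q' (mismatch), s[3]='m' vs s[4]='f' (mismatch)
Palindrome: No


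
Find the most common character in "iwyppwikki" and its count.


Input: 'iwyppwikki'
Operation: tally each character
Counts: 'i':3, 'k':2, 'p':2, 'w':2, 'y':1
Maximum: 'i' appears 3 times


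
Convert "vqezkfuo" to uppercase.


Input string: 'vqezkfuo'
Operation: convert each letter to uppercase
Mapping: 'v'->'V', 'q'->'Q', 'e'->'E', 'z'->'Z', 'k'->'K', 'f'->'F', 'u'->'U', 'o'->'O'
Result: VQEZKFUO


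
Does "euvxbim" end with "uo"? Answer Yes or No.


Input string: 'euvxbim'
Suffix to check: 'uo'
Last 2 characters of input: 'im'
Match: False
Result: No


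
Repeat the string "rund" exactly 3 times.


Input string: 'rund'
Operation: repeat 3 times
Concatenation: 'rund' + 'rund' + 'rund'
Result: rundrundrund


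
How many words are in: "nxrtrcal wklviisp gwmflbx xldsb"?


Input string: 'nxrtrcal wklviisp gwmflbx xldsb'
Operation: split by spaces
Words found: 'nxrtrcal', 'wklviisp', 'gwmflbx', 'xldsb'
Word count: 4


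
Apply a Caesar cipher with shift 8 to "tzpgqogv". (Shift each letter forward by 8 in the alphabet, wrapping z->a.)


Input: 'tzpgqogv', shift = 8
Operation: for each letter, (position + 8) mod 26
Mapping: 't'(19+8=27, 27 mod 26=1)->'b', 'z'(25+8=33, 33 mod 26=7)->'h', 'p'(15+8=23)->'x', 'g'(6+8=14)->'o', 'q'(16+8=24)->'y', 'o'(14+8=22)->'w', 'g'(6+8=14)->'o', 'v'(21+8=29, 29 mod 26=3)->'d'
Result: bhxoywod


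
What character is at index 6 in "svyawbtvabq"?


Input string: 'svyawbtvabq'
Operation: get character at index 6
Index mapping: s[0]='s', s[1]='v', s[2]='y', s[3]='a', s[4]='w', s[5]='b', s[6]='t'
Result: 't'


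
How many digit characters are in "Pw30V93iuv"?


Input string: 'Pw30V93iuv'
Operation: count digit characters (0-9)
Scan: 'P', 'w', '3'(digit), '0'(digit), 'V', '9'(digit), '3'(digit), 'i', 'u', 'v'
Digits found: 4
Result: 4


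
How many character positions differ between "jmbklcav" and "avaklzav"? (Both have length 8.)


String 1: 'jmbklcav'
String 2: 'avaklzav'
Compare each position: pos 0: 'j'!='a', pos 1: 'm'!='v', pos 2: 'b'!='a', pos 3: 'k'=='k', pos 4: 'l'=='l', pos 5: 'c'!='z', pos 6: 'a'=='a', pos 7: 'v'=='v'
Differing positions: 4
Hamming distance: 4


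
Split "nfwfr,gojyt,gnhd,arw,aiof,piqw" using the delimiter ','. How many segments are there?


Input string: 'nfwfr,gojyt,gnhd,arw,aiof,piqw'
Delimiter: ','
Split result: 'nfwfr', 'gojyt', 'gnhd', 'arw', 'aiof', 'piqw'
Number of parts: 6


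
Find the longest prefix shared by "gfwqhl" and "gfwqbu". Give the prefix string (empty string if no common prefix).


String 1: 'gfwqhl'
String 2: 'gfwqbu'
Compare position by position:
pos 0: 'g' vs 'g' match
pos 1: 'f' vs 'f' match
pos 2: 'w' vs 'w' match
pos 3: 'q' vs 'q' match
pos 4: 'h' vs 'b' differ -> stop
Longest common prefix: "gfwq" (length 4)


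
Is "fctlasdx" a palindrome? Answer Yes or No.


Input string: 'fctlasdx'
Reversed: 'xdsaltcf'
Compare pairs: s[0]='f' vs s[7]='x' (mismatch), s[1]='c' vs s[6]='d' (mismatch), s[2]='t' vs s[5]='s' (mismatch), s[3]='l' vs s[4]='a' (mismatch)
Palindrome: No


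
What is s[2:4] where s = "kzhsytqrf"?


Input string: 'kzhsytqrf'
Operation: slice [2:4]
Extract characters: s[2]='h', s[3]='s'
Result: hs


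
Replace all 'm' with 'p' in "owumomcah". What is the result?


Input string: 'owumomcah'
Operation: replace 'm' with 'p'
Positions of 'm': 3, 5
After replacement: owupopcah


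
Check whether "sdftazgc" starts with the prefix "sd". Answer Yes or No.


Input string: 'sdftazgc'
Prefix to check: 'sd'
First 2 characters of input: 'sd'
Match: True
Result: Yes


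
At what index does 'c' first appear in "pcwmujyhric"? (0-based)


Input string: 'pcwmujyhric'
Target: 'c'
Scanning left to right: s[0]='p', s[1]='c'
First match at index: 1


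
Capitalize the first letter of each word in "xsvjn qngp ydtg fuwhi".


Input string: 'xsvjn qngp ydtg fuwhi'
Operation: capitalize first letter of each word
Word transformations: 'xsvjn'->'Xsvjn', 'qngp'->'Qngp', 'ydtg'->'Ydtg', 'fuwhi'->'Fuwhi'
Result: Xsvjn Qngp Ydtg Fuwhi


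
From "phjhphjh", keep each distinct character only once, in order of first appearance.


Input: 'phjhphjh'
Operation: keep first occurrence of each character
Scan: s[0]='p' new -> keep; s[1]='h' new -> keep; s[2]='j' new -> keep; s[3]='h' seen -> skip; s[4]='p' seen -> skip; s[5]='h' seen -> skip; s[6]='j' seen -> skip; s[7]='h' seen -> skip
Result: phj


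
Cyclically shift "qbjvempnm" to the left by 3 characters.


Input: 'qbjvempnm', shift = 3
Operation: split at index 3 and swap parts
Front part s[0:3] = 'qbj'
Back part s[3:] = 'vempnm'
Rotated = back + front = 'vempnm' + 'qbj'
Result: vempnmqbj


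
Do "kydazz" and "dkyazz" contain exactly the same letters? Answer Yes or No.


String 1: 'kydazz' -> sorted: 'adkyzz'
String 2: 'dkyazz' -> sorted: 'adkyzz'
Compare sorted forms: 'adkyzz' == 'adkyzz'
Anagram: Yes


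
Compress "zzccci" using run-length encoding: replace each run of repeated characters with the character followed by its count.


Input: 'zzccci'
Operation: identify consecutive runs
Runs: 'zz' -> z2, 'ccc' -> c3, 'i' -> i1
Encoded: z2c3i1


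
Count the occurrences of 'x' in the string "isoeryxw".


Input string: 'isoeryxw'
Target character: 'x'
Scan each position: s[6]='x'
Matches found at indices: 6
Total: 1


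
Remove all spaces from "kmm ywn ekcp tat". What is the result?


Input string: 'kmm ywn ekcp tat'
Operation: remove all spaces
Words: 'kmm', 'ywn', 'ekcp', 'tat'
Join without spaces: kmmywnekcptat


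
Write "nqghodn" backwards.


Input string: 'nqghodn'
Operation: reverse character order
Original order: 'n' -> 'q' -> 'g' -> 'h' -> 'o' -> 'd' -> 'n'
Reversed order: 'n' -> 'd' -> 'o' -> 'h' -> 'g' -> 'q' -> 'n'
Result: ndohgqn


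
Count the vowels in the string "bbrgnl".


Input string: 'bbrgnl'
Operation: count vowels (a, e, i, o, u)
Scan: s[0]='b', s[1]='b', s[2]='r', s[3]='g', s[4]='n', s[5]='l'
Vowels found: 0
Result: 0


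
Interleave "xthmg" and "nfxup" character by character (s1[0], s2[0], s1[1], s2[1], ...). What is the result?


String 1: 'xthmg'
String 2: 'nfxup'
Operation: alternate characters
Pairs: 'x'+'n', 't'+'f', 'h'+'x', 'm'+'u', 'g'+'p'
Result: xntfhxmugp


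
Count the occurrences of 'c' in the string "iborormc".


Input string: 'iborormc'
Target character: 'c'
Scan each position: s[7]='c'
Matches found at indices: 7
Total: 1


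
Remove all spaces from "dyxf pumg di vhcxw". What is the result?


Input string: 'dyxf pumg di vhcxw'
Operation: remove all spaces
Words: 'dyxf', 'pumg', 'di', 'vhcxw'
Join without spaces: dyxfpumgdivhcxw


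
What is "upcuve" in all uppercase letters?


Input string: 'upcuve'
Operation: convert each letter to uppercase
Mapping: 'u'->'U', 'p'->'P', 'c'->'C', 'u'->'U', 'v'->'V', 'e'->'E'
Result: UPCUVE


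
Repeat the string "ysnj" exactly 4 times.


Input string: 'ysnj'
Operation: repeat 4 times
Concatenation: 'ysnj' + 'ysnj' + 'ysnj' + 'ysnj'
Result: ysnjysnjysnjysnj


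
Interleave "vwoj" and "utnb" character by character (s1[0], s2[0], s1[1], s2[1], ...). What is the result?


String 1: 'vwoj'
String 2: 'utnb'
Operation: alternate characters
Pairs: 'v'+'u', 'w'+'t', 'o'+'n', 'j'+'b'
Result: vuwtonjb


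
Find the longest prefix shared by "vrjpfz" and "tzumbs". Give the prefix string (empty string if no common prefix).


String 1: 'vrjpfz'
String 2: 'tzumbs'
Compare position by position:
pos 0: 'v' vs 't' differ -> stop
Longest common prefix: "" (length 0)


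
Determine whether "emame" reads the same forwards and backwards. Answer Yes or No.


Input string: 'emame'
Reversed: 'emame'
Compare pairs: s[0]='e' vs s[4]='e' (match), s[1]='m' vs s[3]='m' (match)
Palindrome: Yes


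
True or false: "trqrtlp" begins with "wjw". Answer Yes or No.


Input string: 'trqrtlp'
Prefix to check: 'wjw'
First 3 characters of input: 'trq'
Match: False
Result: No


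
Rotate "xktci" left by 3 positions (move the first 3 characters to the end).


Input: 'xktci', shift = 3
Operation: split at index 3 and swap parts
Front part s[0:3] = 'xkt'
Back part s[3:] = 'ci'
Rotated = back + front = 'ci' + 'xkt'
Result: cixkt


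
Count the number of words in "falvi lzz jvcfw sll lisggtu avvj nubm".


Input string: 'falvi lzz jvcfw sll lisggtu avvj nubm'
Operation: split by spaces
Words found: 'falvi', 'lzz', 'jvcfw', 'sll', 'lisggtu', 'avvj', 'nubm'
Word count: 7


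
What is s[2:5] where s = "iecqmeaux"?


Input string: 'iecqmeaux'
Operation: slice [2:5]
Extract characters: s[2]='c', s[3]='q', s[4]='m'
Result: cqm


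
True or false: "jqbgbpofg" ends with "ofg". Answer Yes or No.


Input string: 'jqbgbpofg'
Suffix to check: 'ofg'
Last 3 characters of input: 'ofg'
Match: True
Result: Yes


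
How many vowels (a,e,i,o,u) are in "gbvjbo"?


Input string: 'gbvjbo'
Operation: count vowels (a, e, i, o, u)
Scan: s[0]='g', s[1]='b', s[2]='v', s[3]='j', s[4]='b', s[5]='o' (vowel)
Vowels found: 1
Result: 1


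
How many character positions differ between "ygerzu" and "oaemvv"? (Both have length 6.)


String 1: 'ygerzu'
String 2: 'oaemvv'
Compare each position: pos 0: 'y'!='o', pos 1: 'g'!='a', pos 2: 'e'=='e', pos 3: 'r'!='m', pos 4: 'z'!='v', pos 5: 'u'!='v'
Differing positions: 5
Hamming distance: 5


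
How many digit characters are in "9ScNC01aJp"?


Input string: '9ScNC01aJp'
Operation: count digit characters (0-9)
Scan: '9'(digit), 'S', 'c', 'N', 'C', '0'(digit), '1'(digit), 'a', 'J', 'p'
Digits found: 3
Result: 3


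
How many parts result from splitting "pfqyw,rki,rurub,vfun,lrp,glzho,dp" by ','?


Input string: 'pfqyw,rki,rurub,vfun,lrp,glzho,dp'
Delimiter: ','
Split result: 'pfqyw', 'rki', 'rurub', 'vfun', 'lrp', 'glzho', 'dp'
Number of parts: 7


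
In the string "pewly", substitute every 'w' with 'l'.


Input string: 'pewly'
Operation: replace 'w' with 'l'
Positions of 'w': 2
After replacement: pelly


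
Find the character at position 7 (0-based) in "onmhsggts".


Input string: 'onmhsggts'
Operation: get character at index 7
Index mapping: s[0]='o', s[1]='n', s[2]='m', s[3]='h', s[4]='s', s[5]='g', s[6]='g', s[7]='t'
Result: 't'


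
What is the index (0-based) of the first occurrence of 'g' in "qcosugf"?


Input string: 'qcosugf'
Target: 'g'
Scanning left to right: s[0]='q', s[1]='c', s[2]='o', s[3]='s', s[4]='u', s[5]='g'
First match at index: 5


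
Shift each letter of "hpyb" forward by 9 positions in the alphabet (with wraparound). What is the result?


Input: 'hpyb', shift = 9
Operation: for each letter, (position + 9) mod 26
Mapping: 'h'(7+9=16)->'q', 'p'(15+9=24)->'y', 'y'(24+9=33, 33 mod 26=7)->'h', 'b'(1+9=10)->'k'
Result: qyhk


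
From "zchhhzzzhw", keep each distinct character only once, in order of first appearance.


Input: 'zchhhzzzhw'
Operation: keep first occurrence of each character
Scan: s[0]='z' new -> keep; s[1]='c' new -> keep; s[2]='h' new -> keep; s[3]='h' seen -> skip; s[4]='h' seen -> skip; s[5]='z' seen -> skip; s[6]='z' seen -> skip; s[7]='z' seen -> skip; s[8]='h' seen -> skip; s[9]='w' new -> keep
Result: zchw


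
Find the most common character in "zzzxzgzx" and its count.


Input: 'zzzxzgzx'
Operation: tally each character
Counts: 'g':1, 'x':2, 'z':5
Maximum: 'z' appears 5 times


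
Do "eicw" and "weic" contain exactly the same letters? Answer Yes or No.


String 1: 'eicw' -> sorted: 'ceiw'
String 2: 'weic' -> sorted: 'ceiw'
Compare sorted forms: 'ceiw' == 'ceiw'
Anagram: Yes


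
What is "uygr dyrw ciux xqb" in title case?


Input string: 'uygr dyrw ciux xqb'
Operation: capitalize first letter of each word
Word transformations: 'uygr'->'Uygr', 'dyrw'->'Dyrw', 'ciux'->'Ciux', 'xqb'->'Xqb'
Result: Uygr Dyrw Ciux Xqb


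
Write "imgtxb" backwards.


Input string: 'imgtxb'
Operation: reverse character order
Original order: 'i' -> 'm' -> 'g' -> 't' -> 'x' -> 'b'
Reversed order: 'b' -> 'x' -> 't' -> 'g' -> 'm' -> 'i'
Result: bxtgmi


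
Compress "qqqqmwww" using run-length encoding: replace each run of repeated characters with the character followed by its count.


Input: 'qqqqmwww'
Operation: identify consecutive runs
Runs: 'qqqq' -> q4, 'm' -> m1, 'www' -> w3
Encoded: q4m1w3


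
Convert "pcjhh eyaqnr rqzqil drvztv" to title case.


Input string: 'pcjhh eyaqnr rqzqil drvztv'
Operation: capitalize first letter of each word
Word transformations: 'pcjhh'->'Pcjhh', 'eyaqnr'->'Eyaqnr', 'rqzqil'->'Rqzqil', 'drvztv'->'Drvztv'
Result: Pcjhh Eyaqnr Rqzqil Drvztv


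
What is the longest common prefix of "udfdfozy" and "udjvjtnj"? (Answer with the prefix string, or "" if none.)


String 1: 'udfdfozy'
String 2: 'udjvjtnj'
Compare position by position:
pos 0: 'u' vs 'u' match
pos 1: 'd' vs 'd' match
pos 2: 'f' vs 'j' differ -> stop
Longest common prefix: "ud" (length 2)


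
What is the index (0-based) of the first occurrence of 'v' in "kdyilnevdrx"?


Input string: 'kdyilnevdrx'
Target: 'v'
Scanning left to right: s[0]='k', s[1]='d', s[2]='y', s[3]='i', s[4]='l', s[5]='n', s[6]='e', s[7]='v'
First match at index: 7


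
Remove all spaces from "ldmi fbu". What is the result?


Input string: 'ldmi fbu'
Operation: remove all spaces
Words: 'ldmi', 'fbu'
Join without spaces: ldmifbu


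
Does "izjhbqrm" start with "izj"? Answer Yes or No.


Input string: 'izjhbqrm'
Prefix to check: 'izj'
First 3 characters of input: 'izj'
Match: True
Result: Yes


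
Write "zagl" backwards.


Input string: 'zagl'
Operation: reverse character order
Original order: 'z' -> 'a' -> 'g' -> 'l'
Reversed order: 'l' -> 'g' -> 'a' -> 'z'
Result: lgaz


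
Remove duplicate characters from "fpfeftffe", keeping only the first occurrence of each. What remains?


Input: 'fpfeftffe'
Operation: keep first occurrence of each character
Scan: s[0]='f' new -> keep; s[1]='p' new -> keep; s[2]='f' seen -> skip; s[3]='e' new -> keep; s[4]='f' seen -> skip; s[5]='t' new -> keep; s[6]='f' seen -> skip; s[7]='f' seen -> skip; s[8]='e' seen -> skip
Result: fpet


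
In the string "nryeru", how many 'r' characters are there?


Input string: 'nryeru'
Target character: 'r'
Scan each position: s[1]='r', s[4]='r'
Matches found at indices: 1, 4
Total: 2


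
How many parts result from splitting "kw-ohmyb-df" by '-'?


Input string: 'kw-ohmyb-df'
Delimiter: '-'
Split result: 'kw', 'ohmyb', 'df'
Number of parts: 3


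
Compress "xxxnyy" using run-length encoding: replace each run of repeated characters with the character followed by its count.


Input: 'xxxnyy'
Operation: identify consecutive runs
Runs: 'xxx' -> x3, 'n' -> n1, 'yy' -> y2
Encoded: x3n1y2


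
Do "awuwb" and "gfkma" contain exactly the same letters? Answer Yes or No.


String 1: 'awuwb' -> sorted: 'abuww'
String 2: 'gfkma' -> sorted: 'afgkm'
Compare sorted forms: 'abuww' != 'afgkm'
Anagram: No


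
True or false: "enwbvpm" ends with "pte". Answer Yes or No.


Input string: 'enwbvpm'
Suffix to check: 'pte'
Last 3 characters of input: 'vpm'
Match: False
Result: No


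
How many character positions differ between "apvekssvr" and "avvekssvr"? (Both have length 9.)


String 1: 'apvekssvr'
String 2: 'avvekssvr'
Compare each position: pos 0: 'a'=='a', pos 1: 'p'!='v', pos 2: 'v'=='v', pos 3: 'e'=='e', pos 4: 'k'=='k', pos 5: 's'=='s', pos 6: 's'=='s', pos 7: 'v'=='v', pos 8: 'r'=='r'
Differing positions: 1
Hamming distance: 1


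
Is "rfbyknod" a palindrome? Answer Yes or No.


Input string: 'rfbyknod'
Reversed: 'donkybfr'
Compare pairs: s[0]='r' vs s[7]='d' (mismatch), s[1]='f' vs s[6]='o' (mismatch), s[2]='b' vs s[5]='n' (mismatch), s[3]='y' vs s[4]='k' (mismatch)
Palindrome: No


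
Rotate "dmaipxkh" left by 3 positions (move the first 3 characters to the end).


Input: 'dmaipxkh', shift = 3
Operation: split at index 3 and swap parts
Front part s[0:3] = 'dma'
Back part s[3:] = 'ipxkh'
Rotated = back + front = 'ipxkh' + 'dma'
Result: ipxkhdma


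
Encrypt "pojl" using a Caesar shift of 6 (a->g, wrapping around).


Input: 'pojl', shift = 6
Operation: for each letter, (position + 6) mod 26
Mapping: 'p'(15+6=21)->'v', 'o'(14+6=20)->'u', 'j'(9+6=15)->'p', 'l'(11+6=17)->'r'
Result: vupr


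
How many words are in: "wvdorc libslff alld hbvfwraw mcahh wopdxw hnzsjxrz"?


Input string: 'wvdorc libslff alld hbvfwraw mcahh wopdxw hnzsjxrz'
Operation: split by spaces
Words found: 'wvdorc', 'libslff', 'alld', 'hbvfwraw', 'mcahh', 'wopdxw', 'hnzsjxrz'
Word count: 7


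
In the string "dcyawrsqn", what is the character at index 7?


Input string: 'dcyawrsqn'
Operation: get character at index 7
Index mapping: s[0]='d', s[1]='c', s[2]='y', s[3]='a', s[4]='w', s[5]='r', s[6]='s', s[7]='q'
Result: 'q'


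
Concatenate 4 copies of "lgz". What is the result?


Input string: 'lgz'
Operation: repeat 4 times
Concatenation: 'lgz' + 'lgz' + 'lgz' + 'lgz'
Result: lgzlgzlgzlgz


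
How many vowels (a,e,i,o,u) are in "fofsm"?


Input string: 'fofsm'
Operation: count vowels (a, e, i, o, u)
Scan: s[0]='f', s[1]='o' (vowel), s[2]='f', s[3]='s', s[4]='m'
Vowels found: 1
Result: 1


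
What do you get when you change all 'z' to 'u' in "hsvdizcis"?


Input string: 'hsvdizcis'
Operation: replace 'z' with 'u'
Positions of 'z': 5
After replacement: hsvdiucis


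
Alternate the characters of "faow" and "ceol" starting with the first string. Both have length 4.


String 1: 'faow'
String 2: 'ceol'
Operation: alternate characters
Pairs: 'f'+'c', 'a'+'e', 'o'+'o', 'w'+'l'
Result: fcaeoowl


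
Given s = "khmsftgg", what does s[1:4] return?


Input string: 'khmsftgg'
Operation: slice [1:4]
Extract characters: s[1]='h', s[2]='m', s[3]='s'
Result: hms


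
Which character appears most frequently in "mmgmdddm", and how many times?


Input: 'mmgmdddm'
Operation: tally each character
Counts: 'd':3, 'g':1, 'm':4
Maximum: 'm' appears 4 times


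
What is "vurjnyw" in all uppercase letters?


Input string: 'vurjnyw'
Operation: convert each letter to uppercase
Mapping: 'v'->'V', 'u'->'U', 'r'->'R', 'j'->'J', 'n'->'N', 'y'->'Y', 'w'->'W'
Result: VURJNYW


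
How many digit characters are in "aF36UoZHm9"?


Input string: 'aF36UoZHm9'
Operation: count digit characters (0-9)
Scan: 'a', 'F', '3'(digit), '6'(digit), 'U', 'o', 'Z', 'H', 'm', '9'(digit)
Digits found: 3
Result: 3


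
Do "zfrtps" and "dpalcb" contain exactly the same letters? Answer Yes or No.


String 1: 'zfrtps' -> sorted: 'fprstz'
String 2: 'dpalcb' -> sorted: 'abcdlp'
Compare sorted forms: 'fprstz' != 'abcdlp'
Anagram: No


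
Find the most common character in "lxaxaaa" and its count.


Input: 'lxaxaaa'
Operation: tally each character
Counts: 'a':4, 'l':1, 'x':2
Maximum: 'a' appears 4 times


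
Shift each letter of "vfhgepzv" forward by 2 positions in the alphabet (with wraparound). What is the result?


Input: 'vfhgepzv', shift = 2
Operation: for each letter, (position + 2) mod 26
Mapping: 'v'(21+2=23)->'x', 'f'(5+2=7)->'h', 'h'(7+2=9)->'j', 'g'(6+2=8)->'i', 'e'(4+2=6)->'g', 'p'(15+2=17)->'r', 'z'(25+2=27, 27 mod 26=1)->'b', 'v'(21+2=23)->'x'
Result: xhjigrbx


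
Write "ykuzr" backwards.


Input string: 'ykuzr'
Operation: reverse character order
Original order: 'y' -> 'k' -> 'u' -> 'z' -> 'r'
Reversed order: 'r' -> 'z' -> 'u' -> 'k' -> 'y'
Result: rzuky


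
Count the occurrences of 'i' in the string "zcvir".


Input string: 'zcvir'
Target character: 'i'
Scan each position: s[3]='i'
Matches found at indices: 3
Total: 1


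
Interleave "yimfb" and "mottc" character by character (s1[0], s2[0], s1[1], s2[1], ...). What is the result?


String 1: 'yimfb'
String 2: 'mottc'
Operation: alternate characters
Pairs: 'y'+'m', 'i'+'o', 'm'+'t', 'f'+'t', 'b'+'c'
Result: ymiomtftbc


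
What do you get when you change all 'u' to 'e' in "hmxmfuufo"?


Input string: 'hmxmfuufo'
Operation: replace 'u' with 'e'
Positions of 'u': 5, 6
After replacement: hmxmfeefo


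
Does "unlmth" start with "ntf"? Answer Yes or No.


Input string: 'unlmth'
Prefix to check: 'ntf'
First 3 characters of input: 'unl'
Match: False
Result: No


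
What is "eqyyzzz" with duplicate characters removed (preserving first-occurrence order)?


Input: 'eqyyzzz'
Operation: keep first occurrence of each character
Scan: s[0]='e' new -> keep; s[1]='q' new -> keep; s[2]='y' new -> keep; s[3]='y' seen -> skip; s[4]='z' new -> keep; s[5]='z' seen -> skip; s[6]='z' seen -> skip
Result: eqyz


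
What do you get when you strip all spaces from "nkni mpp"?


Input string: 'nkni mpp'
Operation: remove all spaces
Words: 'nkni', 'mpp'
Join without spaces: nknimpp


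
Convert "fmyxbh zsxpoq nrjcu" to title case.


Input string: 'fmyxbh zsxpoq nrjcu'
Operation: capitalize first letter of each word
Word transformations: 'fmyxbh'->'Fmyxbh', 'zsxpoq'->'Zsxpoq', 'nrjcu'->'Nrjcu'
Result: Fmyxbh Zsxpoq Nrjcu


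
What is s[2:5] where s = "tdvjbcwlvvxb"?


Input string: 'tdvjbcwlvvxb'
Operation: slice [2:5]
Extract characters: s[2]='v', s[3]='j', s[4]='b'
Result: vjb


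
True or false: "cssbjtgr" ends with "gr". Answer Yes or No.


Input string: 'cssbjtgr'
Suffix to check: 'gr'
Last 2 characters of input: 'gr'
Match: True
Result: Yes


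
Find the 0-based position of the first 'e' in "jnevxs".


Input string: 'jnevxs'
Target: 'e'
Scanning left to right: s[0]='j', s[1]='n', s[2]='e'
First match at index: 2


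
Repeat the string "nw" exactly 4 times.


Input string: 'nw'
Operation: repeat 4 times
Concatenation: 'nw' + 'nw' + 'nw' + 'nw'
Result: nwnwnwnw


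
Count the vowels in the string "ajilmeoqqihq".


Input string: 'ajilmeoqqihq'
Operation: count vowels (a, e, i, o, u)
Scan: s[0]='a' (vowel), s[1]='j', s[2]='i' (vowel), s[3]='l', s[4]='m', s[5]='e' (vowel), s[6]='o' (vowel), s[7]='q', s[8]='q', s[9]='i' (vowel), s[10]='h', s[11]='q'
Vowels found: 5
Result: 5


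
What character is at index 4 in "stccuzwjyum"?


Input string: 'stccuzwjyum'
Operation: get character at index 4
Index mapping: s[0]='s', s[1]='t', s[2]='c', s[3]='c', s[4]='u'
Result: 'u'


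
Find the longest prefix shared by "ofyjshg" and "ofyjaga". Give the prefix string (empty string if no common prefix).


String 1: 'ofyjshg'
String 2: 'ofyjaga'
Compare position by position:
pos 0: 'o' vs 'o' match
pos 1: 'f' vs 'f' match
pos 2: 'y' vs 'y' match
pos 3: 'j' vs 'j' match
pos 4: 's' vs 'a' differ -> stop
Longest common prefix: "ofyj" (length 4)


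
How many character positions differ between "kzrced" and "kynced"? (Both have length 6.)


String 1: 'kzrced'
String 2: 'kynced'
Compare each position: pos 0: 'k'=='k', pos 1: 'z'!='y', pos 2: 'r'!='n', pos 3: 'c'=='c', pos 4: 'e'=='e', pos 5: 'd'=='d'
Differing positions: 2
Hamming distance: 2


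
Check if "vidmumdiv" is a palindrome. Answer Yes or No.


Input string: 'vidmumdiv'
Reversed: 'vidmumdiv'
Compare pairs: s[0]='v' vs s[8]='v' (match), s[1]='i' vs s[7]='i' (match), s[2]='d' vs s[6]='d' (match), s[3]='m' vs s[5]='m' (match)
Palindrome: Yes


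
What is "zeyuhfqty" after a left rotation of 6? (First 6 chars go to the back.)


Input: 'zeyuhfqty', shift = 6
Operation: split at index 6 and swap parts
Front part s[0:6] = 'zeyuhf'
Back part s[6:] = 'qty'
Rotated = back + front = 'qty' + 'zeyuhf'
Result: qtyzeyuhf


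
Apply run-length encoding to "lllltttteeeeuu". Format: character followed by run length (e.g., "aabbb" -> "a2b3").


Input: 'lllltttteeeeuu'
Operation: identify consecutive runs
Runs: 'llll' -> l4, 'tttt' -> t4, 'eeee' -> e4, 'uu' -> u2
Encoded: l4t4e4u2


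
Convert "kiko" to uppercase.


Input string: 'kiko'
Operation: convert each letter to uppercase
Mapping: 'k'->'K', 'i'->'I', 'k'->'K', 'o'->'O'
Result: KIKO


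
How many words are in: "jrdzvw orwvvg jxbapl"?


Input string: 'jrdzvw orwvvg jxbapl'
Operation: split by spaces
Words found: 'jrdzvw', 'orwvvg', 'jxbapl'
Word count: 3


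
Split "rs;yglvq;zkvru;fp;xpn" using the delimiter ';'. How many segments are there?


Input string: 'rs;yglvq;zkvru;fp;xpn'
Delimiter: ';'
Split result: 'rs', 'yglvq', 'zkvru', 'fp', 'xpn'
Number of parts: 5


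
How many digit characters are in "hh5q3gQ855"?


Input string: 'hh5q3gQ855'
Operation: count digit characters (0-9)
Scan: 'h', 'h', '5'(digit), 'q', '3'(digit), 'g', 'Q', '8'(digit), '5'(digit), '5'(digit)
Digits found: 5
Result: 5


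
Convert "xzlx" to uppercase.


Input string: 'xzlx'
Operation: convert each letter to uppercase
Mapping: 'x'->'X', 'z'->'Z', 'l'->'L', 'x'->'X'
Result: XZLX


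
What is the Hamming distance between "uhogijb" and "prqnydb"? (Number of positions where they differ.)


String 1: 'uhogijb'
String 2: 'prqnydb'
Compare each position: pos 0: 'u'!='p', pos 1: 'h'!='r', pos 2: 'o'!='q', pos 3: 'g'!='n', pos 4: 'i'!='y', pos 5: 'j'!='d', pos 6: 'b'=='b'
Differing positions: 6
Hamming distance: 6


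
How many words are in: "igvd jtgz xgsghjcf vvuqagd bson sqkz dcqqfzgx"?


Input string: 'igvd jtgz xgsghjcf vvuqagd bson sqkz dcqqfzgx'
Operation: split by spaces
Words found: 'igvd', 'jtgz', 'xgsghjcf', 'vvuqagd', 'bson', 'sqkz', 'dcqqfzgx'
Word count: 7


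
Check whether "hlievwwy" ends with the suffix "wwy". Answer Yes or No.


Input string: 'hlievwwy'
Suffix to check: 'wwy'
Last 3 characters of input: 'wwy'
Match: True
Result: Yes


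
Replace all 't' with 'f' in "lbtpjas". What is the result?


Input string: 'lbtpjas'
Operation: replace 't' with 'f'
Positions of 't': 2
After replacement: lbfpjas


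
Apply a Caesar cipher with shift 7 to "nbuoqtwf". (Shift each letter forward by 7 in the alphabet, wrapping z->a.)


Input: 'nbuoqtwf', shift = 7
Operation: for each letter, (position + 7) mod 26
Mapping: 'n'(13+7=20)->'u', 'b'(1+7=8)->'i', 'u'(20+7=27, 27 mod 26=1)->'b', 'o'(14+7=21)->'v', 'q'(16+7=23)->'x', 't'(19+7=26, 26 mod 26=0)->'a', 'w'(22+7=29, 29 mod 26=3)->'d', 'f'(5+7=12)->'m'
Result: uibvxadm


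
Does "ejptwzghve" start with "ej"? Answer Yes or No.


Input string: 'ejptwzghve'
Prefix to check: 'ej'
First 2 characters of input: 'ej'
Match: True
Result: Yes


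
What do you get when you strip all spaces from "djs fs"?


Input string: 'djs fs'
Operation: remove all spaces
Words: 'djs', 'fs'
Join without spaces: djsfs


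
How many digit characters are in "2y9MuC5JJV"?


Input string: '2y9MuC5JJV'
Operation: count digit characters (0-9)
Scan: '2'(digit), 'y', '9'(digit), 'M', 'u', 'C', '5'(digit), 'J', 'J', 'V'
Digits found: 3
Result: 3


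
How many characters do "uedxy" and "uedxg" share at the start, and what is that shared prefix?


String 1: 'uedxy'
String 2: 'uedxg'
Compare position by position:
pos 0: 'u' vs 'u' match
pos 1: 'e' vs 'e' match
pos 2: 'd' vs 'd' match
pos 3: 'x' vs 'x' match
pos 4: 'y' vs 'g' differ -> stop
Longest common prefix: "uedx" (length 4)


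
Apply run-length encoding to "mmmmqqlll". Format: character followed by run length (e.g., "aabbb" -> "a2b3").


Input: 'mmmmqqlll'
Operation: identify consecutive runs
Runs: 'mmmm' -> m4, 'qq' -> q2, 'lll' -> l3
Encoded: m4q2l3


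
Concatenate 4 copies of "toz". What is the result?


Input string: 'toz'
Operation: repeat 4 times
Concatenation: 'toz' + 'toz' + 'toz' + 'toz'
Result: toztoztoztoz


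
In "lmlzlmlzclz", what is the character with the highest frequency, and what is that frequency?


Input: 'lmlzlmlzclz'
Operation: tally each character
Counts: 'c':1, 'l':5, 'm':2, 'z':3
Maximum: 'l' appears 5 times


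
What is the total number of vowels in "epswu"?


Input string: 'epswu'
Operation: count vowels (a, e, i, o, u)
Scan: s[0]='e' (vowel), s[1]='p', s[2]='s', s[3]='w', s[4]='u' (vowel)
Vowels found: 2
Result: 2


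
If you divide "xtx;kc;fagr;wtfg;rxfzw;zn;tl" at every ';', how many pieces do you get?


Input string: 'xtx;kc;fagr;wtfg;rxfzw;zn;tl'
Delimiter: ';'
Split result: 'xtx', 'kc', 'fagr', 'wtfg', 'rxfzw', 'zn', 'tl'
Number of parts: 7


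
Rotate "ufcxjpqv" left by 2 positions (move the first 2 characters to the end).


Input: 'ufcxjpqv', shift = 2
Operation: split at index 2 and swap parts
Front part s[0:2] = 'uf'
Back part s[2:] = 'cxjpqv'
Rotated = back + front = 'cxjpqv' + 'uf'
Result: cxjpqvuf


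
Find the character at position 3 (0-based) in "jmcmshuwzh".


Input string: 'jmcmshuwzh'
Operation: get character at index 3
Index mapping: s[0]='j', s[1]='m', s[2]='c', s[3]='m'
Result: 'm'


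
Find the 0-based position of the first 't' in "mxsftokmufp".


Input string: 'mxsftokmufp'
Target: 't'
Scanning left to right: s[0]='m', s[1]='x', s[2]='s', s[3]='f', s[4]='t'
First match at index: 4


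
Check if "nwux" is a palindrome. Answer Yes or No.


Input string: 'nwux'
Reversed: 'xuwn'
Compare pairs: s[0]='n' vs s[3]='x' (mismatch), s[1]='w' vs s[2]='u' (mismatch)
Palindrome: No


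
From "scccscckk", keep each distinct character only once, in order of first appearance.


Input: 'scccscckk'
Operation: keep first occurrence of each character
Scan: s[0]='s' new -> keep; s[1]='c' new -> keep; s[2]='c' seen -> skip; s[3]='c' seen -> skip; s[4]='s' seen -> skip; s[5]='c' seen -> skip; s[6]='c' seen -> skip; s[7]='k' new -> keep; s[8]='k' seen -> skip
Result: sck


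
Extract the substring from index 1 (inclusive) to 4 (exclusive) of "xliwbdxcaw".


Input string: 'xliwbdxcaw'
Operation: slice [1:4]
Extract characters: s[1]='l', s[2]='i', s[3]='w'
Result: liw


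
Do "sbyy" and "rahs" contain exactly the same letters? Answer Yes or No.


String 1: 'sbyy' -> sorted: 'bsyy'
String 2: 'rahs' -> sorted: 'ahrs'
Compare sorted forms: 'bsyy' != 'ahrs'
Anagram: No


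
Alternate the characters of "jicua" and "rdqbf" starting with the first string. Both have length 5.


String 1: 'jicua'
String 2: 'rdqbf'
Operation: alternate characters
Pairs: 'j'+'r', 'i'+'d', 'c'+'q', 'u'+'b', 'a'+'f'
Result: jridcqubaf


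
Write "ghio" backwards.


Input string: 'ghio'
Operation: reverse character order
Original order: 'g' -> 'h' -> 'i' -> 'o'
Reversed order: 'o' -> 'i' -> 'h' -> 'g'
Result: oihg


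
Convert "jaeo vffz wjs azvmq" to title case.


Input string: 'jaeo vffz wjs azvmq'
Operation: capitalize first letter of each word
Word transformations: 'jaeo'->'Jaeo', 'vffz'->'Vffz', 'wjs'->'Wjs', 'azvmq'->'Azvmq'
Result: Jaeo Vffz Wjs Azvmq


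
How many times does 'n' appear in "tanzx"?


Input string: 'tanzx'
Target character: 'n'
Scan each position: s[2]='n'
Matches found at indices: 2
Total: 1


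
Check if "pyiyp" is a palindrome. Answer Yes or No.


Input string: 'pyiyp'
Reversed: 'pyiyp'
Compare pairs: s[0]='p' vs s[4]='p' (match), s[1]='y' vs s[3]='y' (match)
Palindrome: Yes


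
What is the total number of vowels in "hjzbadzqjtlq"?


Input string: 'hjzbadzqjtlq'
Operation: count vowels (a, e, i, o, u)
Scan: s[0]='h', s[1]='j', s[2]='z', s[3]='b', s[4]='a' (vowel), s[5]='d', s[6]='z', s[7]='q', s[8]='j', s[9]='t', s[10]='l', s[11]='q'
Vowels found: 1
Result: 1


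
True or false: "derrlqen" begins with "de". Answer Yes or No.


Input string: 'derrlqen'
Prefix to check: 'de'
First 2 characters of input: 'de'
Match: True
Result: Yes


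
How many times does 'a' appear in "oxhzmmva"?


Input string: 'oxhzmmva'
Target character: 'a'
Scan each position: s[7]='a'
Matches found at indices: 7
Total: 1


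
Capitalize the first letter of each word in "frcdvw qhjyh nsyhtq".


Input string: 'frcdvw qhjyh nsyhtq'
Operation: capitalize first letter of each word
Word transformations: 'frcdvw'->'Frcdvw', 'qhjyh'->'Qhjyh', 'nsyhtq'->'Nsyhtq'
Result: Frcdvw Qhjyh Nsyhtq


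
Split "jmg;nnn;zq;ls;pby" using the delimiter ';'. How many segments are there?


Input string: 'jmg;nnn;zq;ls;pby'
Delimiter: ';'
Split result: 'jmg', 'nnn', 'zq', 'ls', 'pby'
Number of parts: 5


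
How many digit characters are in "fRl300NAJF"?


Input string: 'fRl300NAJF'
Operation: count digit characters (0-9)
Scan: 'f', 'R', 'l', '3'(digit), '0'(digit), '0'(digit), 'N', 'A', 'J', 'F'
Digits found: 3
Result: 3


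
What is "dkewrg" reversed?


Input string: 'dkewrg'
Operation: reverse character order
Original order: 'd' -> 'k' -> 'e' -> 'w' -> 'r' -> 'g'
Reversed order: 'g' -> 'r' -> 'w' -> 'e' -> 'k' -> 'd'
Result: grwekd


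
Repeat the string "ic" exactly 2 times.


Input string: 'ic'
Operation: repeat 2 times
Concatenation: 'ic' + 'ic'
Result: icic


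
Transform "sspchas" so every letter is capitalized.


Input string: 'sspchas'
Operation: convert each letter to uppercase
Mapping: 's'->'S', 's'->'S', 'p'->'P', 'c'->'C', 'h'->'H', 'a'->'A', 's'->'S'
Result: SSPCHAS


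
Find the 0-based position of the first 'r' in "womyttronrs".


Input string: 'womyttronrs'
Target: 'r'
Scanning left to right: s[0]='w', s[1]='o', s[2]='m', s[3]='y', s[4]='t', s[5]='t', s[6]='r'
First match at index: 6


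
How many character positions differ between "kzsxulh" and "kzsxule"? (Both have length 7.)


String 1: 'kzsxulh'
String 2: 'kzsxule'
Compare each position: pos 0: 'k'=='k', pos 1: 'z'=='z', pos 2: 's'=='s', pos 3: 'x'=='x', pos 4: 'u'=='u', pos 5: 'l'=='l', pos 6: 'h'!='e'
Differing positions: 1
Hamming distance: 1


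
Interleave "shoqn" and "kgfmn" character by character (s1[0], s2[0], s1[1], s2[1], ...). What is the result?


String 1: 'shoqn'
String 2: 'kgfmn'
Operation: alternate characters
Pairs: 's'+'k', 'h'+'g', 'o'+'f', 'q'+'m', 'n'+'n'
Result: skhgofqmnn


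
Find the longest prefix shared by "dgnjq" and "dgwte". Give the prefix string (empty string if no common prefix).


String 1: 'dgnjq'
String 2: 'dgwte'
Compare position by position:
pos 0: 'd' vs 'd' match
pos 1: 'g' vs 'g' match
pos 2: 'n' vs 'w' differ -> stop
Longest common prefix: "dg" (length 2)


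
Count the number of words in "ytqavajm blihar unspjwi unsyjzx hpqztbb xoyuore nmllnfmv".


Input string: 'ytqavajm blihar unspjwi unsyjzx hpqztbb xoyuore nmllnfmv'
Operation: split by spaces
Words found: 'ytqavajm', 'blihar', 'unspjwi', 'unsyjzx', 'hpqztbb', 'xoyuore', 'nmllnfmv'
Word count: 7


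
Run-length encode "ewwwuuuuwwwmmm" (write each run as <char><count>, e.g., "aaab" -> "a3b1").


Input: 'ewwwuuuuwwwmmm'
Operation: identify consecutive runs
Runs: 'e' -> e1, 'www' -> w3, 'uuuu' -> u4, 'www' -> w3, 'mmm' -> m3
Encoded: e1w3u4w3m3


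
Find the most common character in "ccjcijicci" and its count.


Input: 'ccjcijicci'
Operation: tally each character
Counts: 'c':5, 'i':3, 'j':2
Maximum: 'c' appears 5 times


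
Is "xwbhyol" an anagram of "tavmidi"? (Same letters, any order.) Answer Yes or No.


String 1: 'tavmidi' -> sorted: 'adiimtv'
String 2: 'xwbhyol' -> sorted: 'bhlowxy'
Compare sorted forms: 'adiimtv' != 'bhlowxy'
Anagram: No


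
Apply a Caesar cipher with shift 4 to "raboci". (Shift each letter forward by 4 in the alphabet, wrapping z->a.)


Input: 'raboci', shift = 4
Operation: for each letter, (position + 4) mod 26
Mapping: 'r'(17+4=21)->'v', 'a'(0+4=4)->'e', 'b'(1+4=5)->'f', 'o'(14+4=18)->'s', 'c'(2+4=6)->'g', 'i'(8+4=12)->'m'
Result: vefsgm


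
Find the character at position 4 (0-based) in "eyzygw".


Input string: 'eyzygw'
Operation: get character at index 4
Index mapping: s[0]='e', s[1]='y', s[2]='z', s[3]='y', s[4]='g'
Result: 'g'


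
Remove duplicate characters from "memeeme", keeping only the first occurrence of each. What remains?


Input: 'memeeme'
Operation: keep first occurrence of each character
Scan: s[0]='m' new -> keep; s[1]='e' new -> keep; s[2]='m' seen -> skip; s[3]='e' seen -> skip; s[4]='e' seen -> skip; s[5]='m' seen -> skip; s[6]='e' seen -> skip
Result: me


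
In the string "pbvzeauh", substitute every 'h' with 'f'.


Input string: 'pbvzeauh'
Operation: replace 'h' with 'f'
Positions of 'h': 7
After replacement: pbvzeauf


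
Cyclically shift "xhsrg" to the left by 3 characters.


Input: 'xhsrg', shift = 3
Operation: split at index 3 and swap parts
Front part s[0:3] = 'xhs'
Back part s[3:] = 'rg'
Rotated = back + front = 'rg' + 'xhs'
Result: rgxhs


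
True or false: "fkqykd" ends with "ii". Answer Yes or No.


Input string: 'fkqykd'
Suffix to check: 'ii'
Last 2 characters of input: 'kd'
Match: False
Result: No


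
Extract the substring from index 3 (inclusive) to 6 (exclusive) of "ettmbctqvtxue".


Input string: 'ettmbctqvtxue'
Operation: slice [3:6]
Extract characters: s[3]='m', s[4]='b', s[5]='c'
Result: mbc


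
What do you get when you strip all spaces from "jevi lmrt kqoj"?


Input string: 'jevi lmrt kqoj'
Operation: remove all spaces
Words: 'jevi', 'lmrt', 'kqoj'
Join without spaces: jevilmrtkqoj


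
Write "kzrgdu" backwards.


Input string: 'kzrgdu'
Operation: reverse character order
Original order: 'k' -> 'z' -> 'r' -> 'g' -> 'd' -> 'u'
Reversed order: 'u' -> 'd' -> 'g' -> 'r' -> 'z' -> 'k'
Result: udgrzk


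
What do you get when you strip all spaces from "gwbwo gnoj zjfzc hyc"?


Input string: 'gwbwo gnoj zjfzc hyc'
Operation: remove all spaces
Words: 'gwbwo', 'gnoj', 'zjfzc', 'hyc'
Join without spaces: gwbwognojzjfzchyc


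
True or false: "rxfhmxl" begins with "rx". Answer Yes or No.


Input string: 'rxfhmxl'
Prefix to check: 'rx'
First 2 characters of input: 'rx'
Match: True
Result: Yes


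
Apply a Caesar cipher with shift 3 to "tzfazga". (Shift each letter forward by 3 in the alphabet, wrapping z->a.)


Input: 'tzfazga', shift = 3
Operation: for each letter, (position + 3) mod 26
Mapping: 't'(19+3=22)->'w', 'z'(25+3=28, 28 mod 26=2)->'c', 'f'(5+3=8)->'i', 'a'(0+3=3)->'d', 'z'(25+3=28, 28 mod 26=2)->'c', 'g'(6+3=9)->'j', 'a'(0+3=3)->'d'
Result: wcidcjd
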